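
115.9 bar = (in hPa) 1.159e+05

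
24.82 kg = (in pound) 54.72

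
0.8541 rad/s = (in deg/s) 48.94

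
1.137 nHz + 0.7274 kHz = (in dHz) 7274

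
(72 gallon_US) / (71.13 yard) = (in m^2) 0.00419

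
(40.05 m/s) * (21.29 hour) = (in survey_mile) 1907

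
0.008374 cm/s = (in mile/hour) 0.0001873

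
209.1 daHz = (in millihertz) 2.091e+06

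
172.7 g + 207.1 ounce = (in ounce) 213.2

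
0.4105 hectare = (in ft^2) 4.419e+04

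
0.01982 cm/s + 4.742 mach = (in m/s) 1615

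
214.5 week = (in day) 1502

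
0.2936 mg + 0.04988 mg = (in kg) 3.435e-07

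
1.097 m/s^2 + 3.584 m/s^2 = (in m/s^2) 4.681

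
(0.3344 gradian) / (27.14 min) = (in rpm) 3.08e-05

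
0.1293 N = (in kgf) 0.01318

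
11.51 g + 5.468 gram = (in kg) 0.01698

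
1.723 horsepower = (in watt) 1285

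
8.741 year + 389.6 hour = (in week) 458.1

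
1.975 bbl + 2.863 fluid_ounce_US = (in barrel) 1.976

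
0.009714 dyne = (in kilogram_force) 9.906e-09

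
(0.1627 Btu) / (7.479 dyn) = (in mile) 1426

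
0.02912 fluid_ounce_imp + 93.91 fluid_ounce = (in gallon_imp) 0.6111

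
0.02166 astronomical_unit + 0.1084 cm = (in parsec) 1.05e-07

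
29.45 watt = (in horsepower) 0.03949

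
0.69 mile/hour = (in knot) 0.5996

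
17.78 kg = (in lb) 39.2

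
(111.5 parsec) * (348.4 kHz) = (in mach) 3.52e+21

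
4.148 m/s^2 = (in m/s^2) 4.148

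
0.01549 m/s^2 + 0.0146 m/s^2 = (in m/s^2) 0.03009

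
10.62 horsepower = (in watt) 7919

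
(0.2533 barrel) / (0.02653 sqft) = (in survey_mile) 0.01015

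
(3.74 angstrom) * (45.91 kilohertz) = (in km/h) 6.181e-05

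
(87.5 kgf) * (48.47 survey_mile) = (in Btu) 6.344e+04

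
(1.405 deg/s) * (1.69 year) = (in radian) 1.307e+06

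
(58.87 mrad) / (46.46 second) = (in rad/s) 0.001267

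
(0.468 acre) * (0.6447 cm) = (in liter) 1.221e+04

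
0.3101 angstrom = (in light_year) 3.278e-27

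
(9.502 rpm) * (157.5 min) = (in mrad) 9.403e+06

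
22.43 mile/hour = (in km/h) 36.1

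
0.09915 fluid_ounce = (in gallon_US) 0.0007746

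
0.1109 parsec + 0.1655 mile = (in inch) 1.347e+17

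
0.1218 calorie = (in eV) 3.181e+18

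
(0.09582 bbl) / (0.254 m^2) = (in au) 4.009e-13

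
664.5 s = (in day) 0.007691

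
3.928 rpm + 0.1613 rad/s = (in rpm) 5.468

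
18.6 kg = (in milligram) 1.86e+07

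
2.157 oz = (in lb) 0.1348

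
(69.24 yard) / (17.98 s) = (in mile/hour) 7.877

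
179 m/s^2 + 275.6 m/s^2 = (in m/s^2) 454.6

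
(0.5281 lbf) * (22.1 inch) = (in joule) 1.319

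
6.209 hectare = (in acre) 15.34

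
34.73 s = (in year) 1.101e-06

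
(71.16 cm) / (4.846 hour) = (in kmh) 0.0001468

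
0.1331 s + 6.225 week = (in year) 0.1194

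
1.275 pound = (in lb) 1.275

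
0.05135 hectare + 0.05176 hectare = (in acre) 0.2548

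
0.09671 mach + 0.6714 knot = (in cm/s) 3328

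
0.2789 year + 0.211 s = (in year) 0.2789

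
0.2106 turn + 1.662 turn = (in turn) 1.873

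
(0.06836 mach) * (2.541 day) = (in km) 5110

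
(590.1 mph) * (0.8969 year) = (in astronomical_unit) 0.04988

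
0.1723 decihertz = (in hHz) 0.0001723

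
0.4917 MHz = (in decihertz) 4.917e+06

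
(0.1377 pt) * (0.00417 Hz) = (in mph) 4.531e-07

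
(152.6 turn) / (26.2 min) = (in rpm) 5.824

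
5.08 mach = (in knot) 3362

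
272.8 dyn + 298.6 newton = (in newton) 298.6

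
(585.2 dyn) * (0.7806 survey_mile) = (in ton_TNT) 1.757e-09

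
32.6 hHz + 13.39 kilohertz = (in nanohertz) 1.665e+13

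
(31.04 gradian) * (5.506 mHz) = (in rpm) 0.02564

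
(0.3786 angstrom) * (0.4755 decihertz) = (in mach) 5.287e-15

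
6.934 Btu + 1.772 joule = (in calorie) 1749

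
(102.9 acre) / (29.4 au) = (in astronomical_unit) 6.329e-19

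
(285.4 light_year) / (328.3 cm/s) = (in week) 1.36e+12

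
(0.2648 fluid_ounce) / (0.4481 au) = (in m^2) 1.168e-16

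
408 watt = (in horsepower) 0.5471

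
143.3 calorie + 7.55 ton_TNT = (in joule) 3.159e+10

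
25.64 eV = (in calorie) 9.818e-19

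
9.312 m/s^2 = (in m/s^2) 9.312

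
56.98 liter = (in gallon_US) 15.05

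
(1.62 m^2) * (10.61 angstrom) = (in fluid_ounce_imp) 6.049e-05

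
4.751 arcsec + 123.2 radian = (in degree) 7059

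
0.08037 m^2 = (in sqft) 0.8651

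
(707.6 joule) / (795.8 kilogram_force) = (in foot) 0.2975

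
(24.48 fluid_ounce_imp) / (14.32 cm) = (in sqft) 0.05228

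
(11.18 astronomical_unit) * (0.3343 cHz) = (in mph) 1.251e+10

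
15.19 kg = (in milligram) 1.519e+07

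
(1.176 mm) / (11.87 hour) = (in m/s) 2.752e-08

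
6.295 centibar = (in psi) 0.913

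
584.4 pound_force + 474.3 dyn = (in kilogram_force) 265.1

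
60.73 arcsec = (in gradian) 0.01874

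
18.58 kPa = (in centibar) 18.58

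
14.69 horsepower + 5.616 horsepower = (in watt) 1.514e+04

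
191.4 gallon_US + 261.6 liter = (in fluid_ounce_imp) 3.471e+04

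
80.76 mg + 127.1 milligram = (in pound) 0.0004583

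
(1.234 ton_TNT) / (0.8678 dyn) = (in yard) 6.507e+14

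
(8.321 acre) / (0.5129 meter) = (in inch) 2.585e+06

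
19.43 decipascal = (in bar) 1.943e-05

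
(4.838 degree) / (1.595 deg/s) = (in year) 9.618e-08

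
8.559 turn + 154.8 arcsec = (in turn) 8.559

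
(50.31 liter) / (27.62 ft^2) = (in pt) 55.58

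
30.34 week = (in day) 212.4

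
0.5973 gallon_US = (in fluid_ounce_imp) 79.58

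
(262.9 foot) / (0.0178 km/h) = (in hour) 4.502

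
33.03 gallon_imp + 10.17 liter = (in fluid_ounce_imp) 5643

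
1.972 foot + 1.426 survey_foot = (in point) 2936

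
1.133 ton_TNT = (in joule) 4.74e+09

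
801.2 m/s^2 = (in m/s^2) 801.2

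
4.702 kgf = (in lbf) 10.37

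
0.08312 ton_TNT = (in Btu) 3.296e+05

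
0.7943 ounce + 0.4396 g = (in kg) 0.02296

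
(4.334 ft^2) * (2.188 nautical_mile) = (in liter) 1.632e+06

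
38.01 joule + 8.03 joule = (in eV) 2.874e+20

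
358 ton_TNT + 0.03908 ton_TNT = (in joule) 1.498e+12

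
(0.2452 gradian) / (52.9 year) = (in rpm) 2.205e-11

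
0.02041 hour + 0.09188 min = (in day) 0.0009142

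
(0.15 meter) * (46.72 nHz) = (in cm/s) 7.008e-07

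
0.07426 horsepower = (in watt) 55.38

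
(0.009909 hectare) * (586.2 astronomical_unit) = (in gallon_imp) 1.911e+18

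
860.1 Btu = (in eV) 5.664e+24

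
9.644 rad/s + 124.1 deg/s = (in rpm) 112.8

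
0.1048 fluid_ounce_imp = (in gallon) 0.0007866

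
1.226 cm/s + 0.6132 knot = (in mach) 0.0009625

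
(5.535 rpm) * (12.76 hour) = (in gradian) 1.695e+06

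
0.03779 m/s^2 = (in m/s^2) 0.03779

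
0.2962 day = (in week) 0.04231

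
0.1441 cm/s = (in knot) 0.002801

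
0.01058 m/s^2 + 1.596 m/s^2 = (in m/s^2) 1.607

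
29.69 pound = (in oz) 475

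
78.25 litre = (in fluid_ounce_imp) 2754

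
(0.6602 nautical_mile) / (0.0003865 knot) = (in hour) 1708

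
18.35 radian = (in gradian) 1168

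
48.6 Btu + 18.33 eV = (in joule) 5.128e+04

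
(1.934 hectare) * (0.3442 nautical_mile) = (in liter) 1.233e+10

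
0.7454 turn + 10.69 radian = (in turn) 2.447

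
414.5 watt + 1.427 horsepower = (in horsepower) 1.983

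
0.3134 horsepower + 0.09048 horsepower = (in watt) 301.2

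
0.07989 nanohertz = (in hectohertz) 7.989e-13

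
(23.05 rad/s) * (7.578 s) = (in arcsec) 3.603e+07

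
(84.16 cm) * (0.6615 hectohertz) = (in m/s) 55.67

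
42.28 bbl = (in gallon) 1776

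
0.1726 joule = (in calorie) 0.04125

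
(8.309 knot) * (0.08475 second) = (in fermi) 3.623e+14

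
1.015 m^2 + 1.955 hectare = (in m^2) 1.955e+04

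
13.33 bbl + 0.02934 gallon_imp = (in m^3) 2.119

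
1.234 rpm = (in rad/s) 0.1292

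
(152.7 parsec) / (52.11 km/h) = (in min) 5.425e+15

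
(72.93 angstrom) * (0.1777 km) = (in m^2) 1.296e-06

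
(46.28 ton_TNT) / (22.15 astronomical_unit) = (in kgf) 0.005959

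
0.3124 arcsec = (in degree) 8.678e-05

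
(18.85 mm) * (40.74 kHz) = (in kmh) 2765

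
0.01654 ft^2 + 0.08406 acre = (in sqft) 3662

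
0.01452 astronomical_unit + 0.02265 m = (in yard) 2.376e+09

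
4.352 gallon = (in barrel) 0.1036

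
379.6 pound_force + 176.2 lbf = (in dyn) 2.472e+08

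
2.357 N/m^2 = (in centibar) 0.002357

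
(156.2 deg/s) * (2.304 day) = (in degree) 3.109e+07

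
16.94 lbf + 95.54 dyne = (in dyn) 7.535e+06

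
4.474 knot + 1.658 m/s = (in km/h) 14.25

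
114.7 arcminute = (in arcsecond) 6882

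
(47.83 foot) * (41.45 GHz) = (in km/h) 2.175e+12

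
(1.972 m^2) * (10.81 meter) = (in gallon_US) 5631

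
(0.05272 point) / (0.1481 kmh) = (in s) 0.0004521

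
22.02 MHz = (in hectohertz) 2.202e+05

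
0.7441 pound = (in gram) 337.5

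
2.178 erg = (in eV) 1.359e+12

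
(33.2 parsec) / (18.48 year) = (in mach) 5.163e+06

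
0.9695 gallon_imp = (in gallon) 1.164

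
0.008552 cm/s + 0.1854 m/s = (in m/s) 0.1855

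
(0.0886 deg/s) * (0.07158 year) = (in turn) 555.6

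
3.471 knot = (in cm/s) 178.6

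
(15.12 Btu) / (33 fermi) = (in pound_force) 1.087e+17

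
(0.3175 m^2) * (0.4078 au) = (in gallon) 5.117e+12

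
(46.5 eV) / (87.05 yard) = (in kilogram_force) 9.544e-21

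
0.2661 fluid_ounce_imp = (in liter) 0.007561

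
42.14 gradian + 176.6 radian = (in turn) 28.21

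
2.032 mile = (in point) 9.27e+06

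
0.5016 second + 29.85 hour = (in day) 1.244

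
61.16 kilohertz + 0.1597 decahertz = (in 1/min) 3.67e+06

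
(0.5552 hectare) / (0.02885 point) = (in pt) 1.546e+12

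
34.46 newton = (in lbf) 7.747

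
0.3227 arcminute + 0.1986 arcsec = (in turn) 1.509e-05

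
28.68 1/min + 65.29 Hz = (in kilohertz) 0.06577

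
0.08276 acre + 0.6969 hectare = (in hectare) 0.7304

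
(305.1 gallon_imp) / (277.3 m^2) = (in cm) 0.5002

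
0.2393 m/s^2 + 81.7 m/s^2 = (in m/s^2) 81.94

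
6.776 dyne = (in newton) 6.776e-05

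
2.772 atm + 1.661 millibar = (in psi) 40.76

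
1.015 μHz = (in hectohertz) 1.015e-08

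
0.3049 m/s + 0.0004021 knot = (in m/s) 0.3051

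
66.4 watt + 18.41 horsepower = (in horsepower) 18.5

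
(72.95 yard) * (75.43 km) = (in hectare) 503.2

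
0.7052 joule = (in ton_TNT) 1.685e-10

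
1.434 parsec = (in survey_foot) 1.452e+17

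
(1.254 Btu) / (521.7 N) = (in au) 1.695e-11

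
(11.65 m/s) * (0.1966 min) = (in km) 0.1374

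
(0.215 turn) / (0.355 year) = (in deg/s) 6.914e-06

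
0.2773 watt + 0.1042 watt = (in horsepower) 0.0005116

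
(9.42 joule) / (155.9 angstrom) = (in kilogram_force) 6.161e+07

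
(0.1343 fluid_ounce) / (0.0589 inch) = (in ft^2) 0.02858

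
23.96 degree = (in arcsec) 8.626e+04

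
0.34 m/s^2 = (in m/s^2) 0.34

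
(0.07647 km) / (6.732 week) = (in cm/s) 0.001878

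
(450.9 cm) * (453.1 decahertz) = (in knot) 3.971e+04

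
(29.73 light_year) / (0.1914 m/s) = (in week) 2.43e+12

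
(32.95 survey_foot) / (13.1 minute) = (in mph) 0.02858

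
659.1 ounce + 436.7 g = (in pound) 42.16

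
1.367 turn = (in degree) 492.1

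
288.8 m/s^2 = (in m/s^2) 288.8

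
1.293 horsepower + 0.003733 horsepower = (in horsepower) 1.297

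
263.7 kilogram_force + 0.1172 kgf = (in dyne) 2.587e+08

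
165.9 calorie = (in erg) 6.941e+09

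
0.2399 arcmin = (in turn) 1.111e-05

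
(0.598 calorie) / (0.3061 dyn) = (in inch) 3.218e+07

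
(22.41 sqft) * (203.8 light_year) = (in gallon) 1.06e+21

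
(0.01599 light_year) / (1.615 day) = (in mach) 3.184e+06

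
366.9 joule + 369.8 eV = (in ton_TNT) 8.769e-08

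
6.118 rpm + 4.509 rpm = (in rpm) 10.63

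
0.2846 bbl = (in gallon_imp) 9.953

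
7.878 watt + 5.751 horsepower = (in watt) 4296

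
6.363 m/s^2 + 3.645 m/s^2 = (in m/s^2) 10.01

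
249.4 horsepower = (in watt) 1.86e+05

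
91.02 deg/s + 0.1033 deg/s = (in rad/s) 1.59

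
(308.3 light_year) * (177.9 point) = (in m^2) 1.831e+17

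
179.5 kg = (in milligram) 1.795e+08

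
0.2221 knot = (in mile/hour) 0.2556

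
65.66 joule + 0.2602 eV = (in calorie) 15.69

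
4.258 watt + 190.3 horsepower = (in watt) 1.419e+05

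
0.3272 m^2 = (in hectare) 3.272e-05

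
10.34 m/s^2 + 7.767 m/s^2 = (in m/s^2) 18.11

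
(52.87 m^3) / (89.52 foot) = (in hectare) 0.0001938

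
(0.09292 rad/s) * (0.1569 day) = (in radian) 1260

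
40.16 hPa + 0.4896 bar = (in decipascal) 5.298e+05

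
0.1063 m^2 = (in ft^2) 1.144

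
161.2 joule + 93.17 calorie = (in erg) 5.51e+09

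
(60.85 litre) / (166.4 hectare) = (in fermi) 3.657e+07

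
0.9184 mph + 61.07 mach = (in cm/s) 2.079e+06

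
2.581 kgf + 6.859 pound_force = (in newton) 55.82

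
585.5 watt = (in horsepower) 0.7852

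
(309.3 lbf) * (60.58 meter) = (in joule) 8.335e+04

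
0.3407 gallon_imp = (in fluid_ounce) 52.37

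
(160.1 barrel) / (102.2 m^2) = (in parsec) 8.071e-18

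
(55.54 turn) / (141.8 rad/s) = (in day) 2.848e-05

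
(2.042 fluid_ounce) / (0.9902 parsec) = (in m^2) 1.976e-21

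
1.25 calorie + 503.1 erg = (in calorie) 1.25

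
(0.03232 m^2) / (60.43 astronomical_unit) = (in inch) 1.408e-13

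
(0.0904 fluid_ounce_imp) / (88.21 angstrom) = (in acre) 0.07195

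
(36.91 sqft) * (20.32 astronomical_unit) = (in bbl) 6.556e+13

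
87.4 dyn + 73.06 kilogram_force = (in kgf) 73.06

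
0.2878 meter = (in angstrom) 2.878e+09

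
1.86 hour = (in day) 0.0775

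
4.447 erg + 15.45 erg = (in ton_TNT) 4.755e-16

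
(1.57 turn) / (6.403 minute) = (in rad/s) 0.02568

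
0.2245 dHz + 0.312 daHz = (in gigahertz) 3.142e-09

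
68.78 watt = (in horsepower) 0.09224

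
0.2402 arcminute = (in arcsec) 14.41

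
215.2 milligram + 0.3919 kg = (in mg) 3.921e+05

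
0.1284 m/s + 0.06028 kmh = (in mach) 0.0004263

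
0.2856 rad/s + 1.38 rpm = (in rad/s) 0.4301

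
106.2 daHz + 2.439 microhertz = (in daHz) 106.2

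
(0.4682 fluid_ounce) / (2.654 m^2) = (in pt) 0.01479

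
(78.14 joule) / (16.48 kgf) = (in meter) 0.4835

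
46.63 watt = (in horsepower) 0.06253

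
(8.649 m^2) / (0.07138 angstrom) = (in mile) 7.529e+08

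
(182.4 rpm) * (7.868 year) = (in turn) 7.543e+08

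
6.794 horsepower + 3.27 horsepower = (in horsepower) 10.06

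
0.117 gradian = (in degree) 0.1053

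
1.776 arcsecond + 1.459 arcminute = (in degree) 0.02481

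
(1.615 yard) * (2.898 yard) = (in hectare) 0.0003913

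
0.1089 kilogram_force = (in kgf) 0.1089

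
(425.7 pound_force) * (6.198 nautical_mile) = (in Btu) 2.06e+04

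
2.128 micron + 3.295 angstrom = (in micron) 2.128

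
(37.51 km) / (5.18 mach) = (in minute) 0.3544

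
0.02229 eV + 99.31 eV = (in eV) 99.33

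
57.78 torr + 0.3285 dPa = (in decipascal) 7.703e+04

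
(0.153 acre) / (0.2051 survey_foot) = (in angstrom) 9.904e+13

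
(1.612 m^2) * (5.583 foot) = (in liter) 2743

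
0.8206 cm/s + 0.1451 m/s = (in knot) 0.298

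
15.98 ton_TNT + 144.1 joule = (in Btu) 6.337e+07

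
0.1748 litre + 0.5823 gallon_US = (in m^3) 0.002379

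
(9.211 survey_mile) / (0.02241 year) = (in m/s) 0.02098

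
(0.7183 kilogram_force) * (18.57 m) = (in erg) 1.308e+09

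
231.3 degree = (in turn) 0.6425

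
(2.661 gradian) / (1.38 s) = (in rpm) 0.2892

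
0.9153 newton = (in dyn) 9.153e+04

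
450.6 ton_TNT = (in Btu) 1.787e+09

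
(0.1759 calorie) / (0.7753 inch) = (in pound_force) 8.402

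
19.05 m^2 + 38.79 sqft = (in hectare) 0.002265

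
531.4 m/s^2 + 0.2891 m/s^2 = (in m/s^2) 531.7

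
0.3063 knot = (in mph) 0.3525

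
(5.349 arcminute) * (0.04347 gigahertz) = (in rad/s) 6.764e+04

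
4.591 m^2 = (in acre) 0.001134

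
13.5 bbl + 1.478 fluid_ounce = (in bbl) 13.5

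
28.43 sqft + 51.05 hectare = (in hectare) 51.05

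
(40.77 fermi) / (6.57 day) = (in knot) 1.396e-19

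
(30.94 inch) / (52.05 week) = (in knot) 4.853e-08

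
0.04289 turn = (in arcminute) 926.4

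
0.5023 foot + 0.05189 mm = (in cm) 15.32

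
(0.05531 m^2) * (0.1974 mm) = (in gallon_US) 0.002884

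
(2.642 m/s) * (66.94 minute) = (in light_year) 1.122e-12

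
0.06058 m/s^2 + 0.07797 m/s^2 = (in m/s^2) 0.1386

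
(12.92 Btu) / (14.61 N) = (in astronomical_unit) 6.237e-09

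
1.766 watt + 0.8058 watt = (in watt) 2.572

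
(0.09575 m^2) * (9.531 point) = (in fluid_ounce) 10.89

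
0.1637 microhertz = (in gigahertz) 1.637e-16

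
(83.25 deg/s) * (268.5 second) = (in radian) 390.1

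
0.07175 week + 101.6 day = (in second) 8.822e+06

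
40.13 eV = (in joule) 6.43e-18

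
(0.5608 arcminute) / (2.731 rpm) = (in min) 9.507e-06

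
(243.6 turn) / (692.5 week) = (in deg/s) 0.0002094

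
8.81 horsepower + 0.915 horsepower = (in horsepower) 9.725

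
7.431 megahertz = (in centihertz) 7.431e+08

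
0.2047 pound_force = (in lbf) 0.2047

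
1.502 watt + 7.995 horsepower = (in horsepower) 7.997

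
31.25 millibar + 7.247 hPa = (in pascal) 3850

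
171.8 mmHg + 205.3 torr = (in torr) 377.1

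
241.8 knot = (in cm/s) 1.244e+04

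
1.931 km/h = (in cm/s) 53.64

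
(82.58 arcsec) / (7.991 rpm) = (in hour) 1.329e-07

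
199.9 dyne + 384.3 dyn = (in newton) 0.005842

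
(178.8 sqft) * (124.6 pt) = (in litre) 730.2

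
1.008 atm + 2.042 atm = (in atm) 3.05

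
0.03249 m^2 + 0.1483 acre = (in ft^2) 6460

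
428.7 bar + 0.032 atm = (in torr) 3.216e+05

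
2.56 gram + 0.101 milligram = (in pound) 0.005644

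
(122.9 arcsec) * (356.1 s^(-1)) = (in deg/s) 12.16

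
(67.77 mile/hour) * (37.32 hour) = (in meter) 4.07e+06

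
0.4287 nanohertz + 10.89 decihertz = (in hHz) 0.01089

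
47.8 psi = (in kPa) 329.6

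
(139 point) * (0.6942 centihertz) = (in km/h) 0.001225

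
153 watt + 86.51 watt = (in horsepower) 0.3212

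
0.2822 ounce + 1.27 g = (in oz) 0.327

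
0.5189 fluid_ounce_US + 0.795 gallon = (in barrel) 0.01903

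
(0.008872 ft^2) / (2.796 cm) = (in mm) 29.48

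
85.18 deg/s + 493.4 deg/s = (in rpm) 96.43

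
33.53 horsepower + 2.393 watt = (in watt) 2.501e+04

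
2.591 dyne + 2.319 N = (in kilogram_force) 0.2365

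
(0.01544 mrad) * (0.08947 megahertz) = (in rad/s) 1.381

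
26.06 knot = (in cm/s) 1341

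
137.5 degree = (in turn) 0.3819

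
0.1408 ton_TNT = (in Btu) 5.584e+05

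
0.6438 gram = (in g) 0.6438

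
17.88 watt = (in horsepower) 0.02398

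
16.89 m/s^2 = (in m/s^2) 16.89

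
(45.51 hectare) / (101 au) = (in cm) 3.012e-06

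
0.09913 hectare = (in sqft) 1.067e+04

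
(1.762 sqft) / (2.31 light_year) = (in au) 5.007e-29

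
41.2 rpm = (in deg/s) 247.2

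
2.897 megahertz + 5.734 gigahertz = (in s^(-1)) 5.737e+09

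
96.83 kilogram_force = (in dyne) 9.496e+07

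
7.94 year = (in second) 2.504e+08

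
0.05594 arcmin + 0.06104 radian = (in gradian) 3.887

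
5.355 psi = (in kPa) 36.92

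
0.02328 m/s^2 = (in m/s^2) 0.02328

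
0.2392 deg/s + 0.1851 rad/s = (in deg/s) 10.84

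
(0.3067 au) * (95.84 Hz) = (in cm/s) 4.397e+14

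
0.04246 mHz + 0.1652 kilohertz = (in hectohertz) 1.652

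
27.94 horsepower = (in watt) 2.083e+04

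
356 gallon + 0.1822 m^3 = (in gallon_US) 404.1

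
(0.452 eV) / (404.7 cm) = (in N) 1.789e-20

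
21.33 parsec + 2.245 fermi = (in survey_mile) 4.09e+14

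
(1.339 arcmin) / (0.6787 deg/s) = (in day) 3.806e-07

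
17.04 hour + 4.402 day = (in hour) 122.7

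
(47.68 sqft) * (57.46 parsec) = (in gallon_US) 2.075e+21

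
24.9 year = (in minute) 1.309e+07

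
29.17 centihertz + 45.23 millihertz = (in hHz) 0.003369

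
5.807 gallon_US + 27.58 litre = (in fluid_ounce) 1676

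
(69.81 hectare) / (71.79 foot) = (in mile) 19.82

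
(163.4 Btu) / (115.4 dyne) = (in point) 4.235e+11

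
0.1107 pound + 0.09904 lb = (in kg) 0.09514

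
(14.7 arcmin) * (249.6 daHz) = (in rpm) 101.9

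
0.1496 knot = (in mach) 0.000226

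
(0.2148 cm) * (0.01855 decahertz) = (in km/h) 0.001434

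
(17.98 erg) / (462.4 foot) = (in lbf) 2.868e-09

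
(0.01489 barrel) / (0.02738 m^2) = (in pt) 245.1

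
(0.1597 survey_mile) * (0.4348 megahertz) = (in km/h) 4.023e+08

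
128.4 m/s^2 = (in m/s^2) 128.4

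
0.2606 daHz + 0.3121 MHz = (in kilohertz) 312.1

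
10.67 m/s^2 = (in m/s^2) 10.67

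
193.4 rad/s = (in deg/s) 1.108e+04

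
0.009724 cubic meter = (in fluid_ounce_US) 328.8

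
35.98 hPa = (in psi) 0.5218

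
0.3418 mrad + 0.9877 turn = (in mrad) 6206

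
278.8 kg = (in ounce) 9834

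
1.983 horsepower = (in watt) 1479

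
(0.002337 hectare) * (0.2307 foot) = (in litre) 1643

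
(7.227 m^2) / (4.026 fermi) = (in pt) 5.088e+18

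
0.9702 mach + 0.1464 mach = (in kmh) 1369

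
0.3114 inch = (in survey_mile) 4.915e-06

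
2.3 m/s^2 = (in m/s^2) 2.3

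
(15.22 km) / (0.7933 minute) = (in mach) 0.9391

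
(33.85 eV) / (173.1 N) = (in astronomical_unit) 2.094e-31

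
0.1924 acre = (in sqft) 8381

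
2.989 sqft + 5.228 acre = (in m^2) 2.116e+04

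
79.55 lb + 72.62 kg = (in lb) 239.6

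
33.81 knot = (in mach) 0.05108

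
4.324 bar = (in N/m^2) 4.324e+05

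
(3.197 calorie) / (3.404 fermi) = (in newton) 3.93e+15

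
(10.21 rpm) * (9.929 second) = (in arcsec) 2.19e+06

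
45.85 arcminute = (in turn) 0.002123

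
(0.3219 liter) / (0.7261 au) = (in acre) 7.323e-19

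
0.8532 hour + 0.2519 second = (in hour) 0.8533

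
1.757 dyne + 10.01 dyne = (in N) 0.0001177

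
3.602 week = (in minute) 3.631e+04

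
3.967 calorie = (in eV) 1.036e+20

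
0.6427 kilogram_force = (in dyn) 6.303e+05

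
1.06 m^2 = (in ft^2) 11.41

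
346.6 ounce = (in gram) 9826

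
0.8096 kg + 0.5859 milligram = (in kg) 0.8096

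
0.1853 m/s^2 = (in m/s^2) 0.1853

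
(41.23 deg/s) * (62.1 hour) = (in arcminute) 5.53e+08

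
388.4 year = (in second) 1.225e+10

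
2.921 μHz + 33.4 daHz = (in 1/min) 2.004e+04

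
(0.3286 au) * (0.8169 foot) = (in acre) 3.025e+06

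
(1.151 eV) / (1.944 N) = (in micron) 9.486e-14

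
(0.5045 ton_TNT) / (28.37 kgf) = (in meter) 7.587e+06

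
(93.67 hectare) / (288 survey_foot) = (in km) 10.67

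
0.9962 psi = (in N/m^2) 6869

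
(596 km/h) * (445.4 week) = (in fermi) 4.46e+25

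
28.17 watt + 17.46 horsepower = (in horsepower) 17.5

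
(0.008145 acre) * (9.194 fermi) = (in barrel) 1.906e-12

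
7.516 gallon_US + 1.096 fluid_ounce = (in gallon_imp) 6.266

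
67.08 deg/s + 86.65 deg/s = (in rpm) 25.62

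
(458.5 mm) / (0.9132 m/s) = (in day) 5.811e-06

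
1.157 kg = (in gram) 1157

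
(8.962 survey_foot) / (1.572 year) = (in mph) 1.233e-07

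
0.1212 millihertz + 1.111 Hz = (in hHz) 0.01111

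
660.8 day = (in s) 5.709e+07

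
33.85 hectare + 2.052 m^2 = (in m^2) 3.385e+05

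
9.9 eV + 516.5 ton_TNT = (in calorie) 5.165e+11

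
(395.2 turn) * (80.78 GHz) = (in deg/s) 1.149e+16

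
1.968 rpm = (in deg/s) 11.81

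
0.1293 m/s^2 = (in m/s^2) 0.1293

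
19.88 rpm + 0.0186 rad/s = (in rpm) 20.06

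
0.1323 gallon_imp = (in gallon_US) 0.1589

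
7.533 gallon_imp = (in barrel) 0.2154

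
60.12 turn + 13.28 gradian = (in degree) 2.166e+04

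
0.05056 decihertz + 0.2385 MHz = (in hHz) 2385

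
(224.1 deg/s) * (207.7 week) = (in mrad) 4.913e+11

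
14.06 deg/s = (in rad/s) 0.2454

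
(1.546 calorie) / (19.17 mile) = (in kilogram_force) 2.138e-05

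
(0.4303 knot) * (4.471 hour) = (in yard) 3897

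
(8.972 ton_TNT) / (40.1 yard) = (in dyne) 1.024e+14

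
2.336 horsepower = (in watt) 1742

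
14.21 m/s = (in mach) 0.04173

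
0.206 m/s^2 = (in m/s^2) 0.206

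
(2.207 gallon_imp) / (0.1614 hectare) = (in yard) 6.798e-06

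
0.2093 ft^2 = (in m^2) 0.01944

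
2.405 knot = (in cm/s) 123.7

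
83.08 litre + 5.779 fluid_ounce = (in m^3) 0.08325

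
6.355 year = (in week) 331.4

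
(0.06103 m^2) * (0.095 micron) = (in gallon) 1.532e-06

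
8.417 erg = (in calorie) 2.012e-07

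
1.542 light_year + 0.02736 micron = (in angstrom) 1.459e+26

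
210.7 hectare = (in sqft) 2.268e+07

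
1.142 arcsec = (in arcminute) 0.01903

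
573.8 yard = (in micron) 5.247e+08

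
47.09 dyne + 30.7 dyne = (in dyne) 77.79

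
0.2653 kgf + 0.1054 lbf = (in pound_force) 0.6903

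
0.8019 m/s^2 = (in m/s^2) 0.8019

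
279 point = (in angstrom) 9.842e+08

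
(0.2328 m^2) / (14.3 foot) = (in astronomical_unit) 3.57e-13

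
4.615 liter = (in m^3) 0.004615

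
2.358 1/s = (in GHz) 2.358e-09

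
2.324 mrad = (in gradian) 0.148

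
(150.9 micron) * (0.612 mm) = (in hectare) 9.235e-12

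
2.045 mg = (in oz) 7.214e-05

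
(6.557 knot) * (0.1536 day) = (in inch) 1.762e+06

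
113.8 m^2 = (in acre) 0.02812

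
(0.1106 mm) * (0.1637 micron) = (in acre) 4.474e-15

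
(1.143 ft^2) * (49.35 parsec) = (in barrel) 1.017e+18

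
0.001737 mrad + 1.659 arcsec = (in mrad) 0.00978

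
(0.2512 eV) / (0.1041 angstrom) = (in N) 3.866e-09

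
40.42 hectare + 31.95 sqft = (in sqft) 4.351e+06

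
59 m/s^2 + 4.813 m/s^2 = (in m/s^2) 63.81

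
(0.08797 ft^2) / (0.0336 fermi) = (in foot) 7.98e+14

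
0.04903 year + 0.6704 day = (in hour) 445.6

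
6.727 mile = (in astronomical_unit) 7.237e-08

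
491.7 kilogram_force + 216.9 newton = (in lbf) 1133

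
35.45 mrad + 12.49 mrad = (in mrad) 47.94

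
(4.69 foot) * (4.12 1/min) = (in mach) 0.0002883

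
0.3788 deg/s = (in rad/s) 0.006611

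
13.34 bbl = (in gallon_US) 560.3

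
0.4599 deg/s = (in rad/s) 0.008027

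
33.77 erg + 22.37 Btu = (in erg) 2.36e+11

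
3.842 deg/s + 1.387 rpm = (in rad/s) 0.2123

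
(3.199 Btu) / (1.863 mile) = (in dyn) 1.126e+05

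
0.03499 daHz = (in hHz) 0.003499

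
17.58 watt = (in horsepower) 0.02358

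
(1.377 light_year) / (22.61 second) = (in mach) 1.692e+12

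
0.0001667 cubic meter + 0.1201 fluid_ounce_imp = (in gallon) 0.04494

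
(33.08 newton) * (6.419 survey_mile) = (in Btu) 323.9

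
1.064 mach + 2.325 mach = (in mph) 2581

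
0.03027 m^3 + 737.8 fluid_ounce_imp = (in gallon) 13.53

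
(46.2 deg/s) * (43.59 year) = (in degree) 6.351e+10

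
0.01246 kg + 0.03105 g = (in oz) 0.4406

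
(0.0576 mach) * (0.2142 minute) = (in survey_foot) 827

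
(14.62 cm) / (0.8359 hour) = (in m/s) 4.858e-05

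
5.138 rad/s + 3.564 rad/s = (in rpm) 83.1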